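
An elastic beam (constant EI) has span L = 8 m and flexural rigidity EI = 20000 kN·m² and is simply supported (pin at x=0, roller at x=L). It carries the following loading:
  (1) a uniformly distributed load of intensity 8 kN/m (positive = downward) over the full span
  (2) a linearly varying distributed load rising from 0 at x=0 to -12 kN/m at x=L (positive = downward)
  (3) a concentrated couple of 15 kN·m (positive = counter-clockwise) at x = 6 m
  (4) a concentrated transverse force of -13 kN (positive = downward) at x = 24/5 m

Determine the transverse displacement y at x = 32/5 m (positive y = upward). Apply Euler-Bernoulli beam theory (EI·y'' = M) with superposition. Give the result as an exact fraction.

Load 1 — uniform load w=8 kN/m over full span:
  y_1 = -wx(L³-2Lx²+x³)/(24EI) = -8·(32/5)·(8³-2·8·(32/5)²+(32/5)³)/(24·20000) = -14848/1171875 m
Load 2 — triangular load w₀=-12 kN/m (0→w₀ over full span):
  y_2 = -w₀x(7L⁴-10L²x²+3x⁴)/(360LEI) = -(-12)·(32/5)·(7·8⁴-10·8²·(32/5)²+3·(32/5)⁴)/(360·8·20000) = 97536/9765625 m
Load 3 — applied couple M₀=15 kN·m at a=6 m (b=L-a=2):
  y_3 = (M₀x³/(6L)-M₀(x-a)²/2+C₁x)/EI  [x>a] with C₁=M₀(3b²-L²)/(6L)=-65/4 = (15·(32/5)³/(6·8)-15·((32/5)-6)²/2+(-65/4)·(32/5))/20000 = -291/250000 m
Load 4 — point force P=-13 kN at a=24/5 m (b=L-a=16/5):
  y_4 = -Pa(L-x)(2Lx-a²-x²)/(6LEI)  [x>a] = -(-13)·(24/5)·(8-(32/5))·(2·8·(32/5)-(24/5)²-(32/5)²)/(6·8·20000) = 312/78125 m
Superposition: y = Σ y_i = 68903/468750000 m ≈ 0.000147 m

y(32/5) = 68903/468750000 m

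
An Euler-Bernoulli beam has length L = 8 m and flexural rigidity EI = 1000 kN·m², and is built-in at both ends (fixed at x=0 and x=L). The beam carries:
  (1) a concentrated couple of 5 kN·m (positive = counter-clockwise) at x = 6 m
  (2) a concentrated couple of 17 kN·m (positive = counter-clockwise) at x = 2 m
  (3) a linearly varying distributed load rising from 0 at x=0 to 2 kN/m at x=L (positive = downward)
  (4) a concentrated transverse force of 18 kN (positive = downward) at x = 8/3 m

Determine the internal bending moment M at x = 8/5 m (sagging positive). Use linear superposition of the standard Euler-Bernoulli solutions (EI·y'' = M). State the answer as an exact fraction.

Load 1 — applied couple M₀=5 kN·m at a=6 m (b=L-a=2):
  M_1 = R_Ax - M_A  [x≤a] with R_A=45/64, M_A=25/16 = (45/64)·(8/5) - (25/16) = -7/16 kN·m
Load 2 — applied couple M₀=17 kN·m at a=2 m (b=L-a=6):
  M_2 = R_Ax - M_A  [x≤a] with R_A=153/64, M_A=-51/16 = (153/64)·(8/5) - (-51/16) = 561/80 kN·m
Load 3 — triangular load w₀=2 kN/m (0→w₀ over full span):
  M_3 = 3w₀Lx/20 - w₀L²/30 - w₀x³/(6L) = 3·2·8·(8/5)/20 - 2·8²/30 - 2·(8/5)³/(6·8) = -224/375 kN·m
Load 4 — point force P=18 kN at a=8/3 m (b=L-a=16/3):
  M_4 = Pb²(3a+b)x/L³ - Pab²/L²  [x≤a] = 18·(16/3)²·(3·(8/3)+(16/3))·(8/5)/8³ - 18·(8/3)·(16/3)²/8² = 0 kN·m
Superposition: M = Σ M_i = 17933/3000 kN·m ≈ 5.977667 kN·m

M(8/5) = 17933/3000 kN·m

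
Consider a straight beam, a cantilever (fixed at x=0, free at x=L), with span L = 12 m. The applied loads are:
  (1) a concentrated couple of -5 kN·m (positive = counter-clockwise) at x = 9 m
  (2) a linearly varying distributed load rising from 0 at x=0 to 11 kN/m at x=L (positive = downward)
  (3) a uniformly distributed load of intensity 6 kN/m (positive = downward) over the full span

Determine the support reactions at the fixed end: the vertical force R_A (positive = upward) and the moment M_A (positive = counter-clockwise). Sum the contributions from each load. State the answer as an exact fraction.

R_A = 138 kN, M_A = 965 kN·m

Load 1 — applied couple M₀=-5 kN·m at a=9 m (b=L-a=3):
  R_A = 0 kN
  M_A = -M₀ = -(-5) = 5 kN·m
Load 2 — triangular load w₀=11 kN/m (0→w₀ over full span):
  R_A = w₀L/2 = 11·12/2 = 66 kN
  M_A = w₀L²/3 = 11·12²/3 = 528 kN·m
Load 3 — uniform load w=6 kN/m over full span:
  R_A = wL = 6·12 = 72 kN
  M_A = wL²/2 = 6·12²/2 = 432 kN·m
Superposition: R_A = 138 kN, M_A = 965 kN·m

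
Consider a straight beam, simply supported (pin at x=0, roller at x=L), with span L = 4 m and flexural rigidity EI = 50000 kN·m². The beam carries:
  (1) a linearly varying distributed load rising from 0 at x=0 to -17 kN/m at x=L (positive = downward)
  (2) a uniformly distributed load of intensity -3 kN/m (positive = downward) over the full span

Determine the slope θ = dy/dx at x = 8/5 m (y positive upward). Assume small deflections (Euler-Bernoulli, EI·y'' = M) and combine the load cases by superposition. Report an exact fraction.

Load 1 — triangular load w₀=-17 kN/m (0→w₀ over full span):
  θ_1 = -w₀(7L⁴-30L²x²+15x⁴)/(360LEI) = -(-17)·(7·4⁴-30·4²·(8/5)²+15·(8/5)⁴)/(360·4·50000) = 5491/35156250 rad
Load 2 — uniform load w=-3 kN/m over full span:
  θ_2 = -w(L³-6Lx²+4x³)/(24EI) = -(-3)·(4³-6·4·(8/5)²+4·(8/5)³)/(24·50000) = 37/781250 rad
Superposition: θ = Σ θ_i = 3578/17578125 rad ≈ 0.000204 rad

θ(8/5) = 3578/17578125 rad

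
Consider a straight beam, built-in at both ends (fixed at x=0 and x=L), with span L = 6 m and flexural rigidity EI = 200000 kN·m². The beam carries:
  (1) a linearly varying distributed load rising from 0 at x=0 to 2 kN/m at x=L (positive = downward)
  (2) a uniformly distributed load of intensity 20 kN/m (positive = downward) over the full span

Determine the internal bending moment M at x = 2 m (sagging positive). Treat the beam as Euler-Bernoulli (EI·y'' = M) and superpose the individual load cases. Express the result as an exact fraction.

Load 1 — triangular load w₀=2 kN/m (0→w₀ over full span):
  M_1 = 3w₀Lx/20 - w₀L²/30 - w₀x³/(6L) = 3·2·6·2/20 - 2·6²/30 - 2·2³/(6·6) = 34/45 kN·m
Load 2 — uniform load w=20 kN/m over full span:
  M_2 = wLx/2 - wL²/12 - wx²/2 = 20·6·2/2 - 20·6²/12 - 20·2²/2 = 20 kN·m
Superposition: M = Σ M_i = 934/45 kN·m ≈ 20.755556 kN·m

M(2) = 934/45 kN·m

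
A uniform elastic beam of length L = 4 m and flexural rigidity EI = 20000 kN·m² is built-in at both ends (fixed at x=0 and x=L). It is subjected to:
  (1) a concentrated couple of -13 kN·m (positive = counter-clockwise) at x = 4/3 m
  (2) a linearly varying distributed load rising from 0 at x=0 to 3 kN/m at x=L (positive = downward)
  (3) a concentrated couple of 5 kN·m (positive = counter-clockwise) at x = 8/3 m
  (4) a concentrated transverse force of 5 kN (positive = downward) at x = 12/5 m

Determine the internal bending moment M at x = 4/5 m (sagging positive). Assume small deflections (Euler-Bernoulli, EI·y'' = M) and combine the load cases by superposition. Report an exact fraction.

Load 1 — applied couple M₀=-13 kN·m at a=4/3 m (b=L-a=8/3):
  M_1 = R_Ax - M_A  [x≤a] with R_A=-13/3, M_A=0 = (-13/3)·(4/5) - 0 = -52/15 kN·m
Load 2 — triangular load w₀=3 kN/m (0→w₀ over full span):
  M_2 = 3w₀Lx/20 - w₀L²/30 - w₀x³/(6L) = 3·3·4·(4/5)/20 - 3·4²/30 - 3·(4/5)³/(6·4) = -28/125 kN·m
Load 3 — applied couple M₀=5 kN·m at a=8/3 m (b=L-a=4/3):
  M_3 = R_Ax - M_A  [x≤a] with R_A=5/3, M_A=5/3 = (5/3)·(4/5) - (5/3) = -1/3 kN·m
Load 4 — point force P=5 kN at a=12/5 m (b=L-a=8/5):
  M_4 = Pb²(3a+b)x/L³ - Pab²/L²  [x≤a] = 5·(8/5)²·(3·(12/5)+(8/5))·(4/5)/4³ - 5·(12/5)·(8/5)²/4² = -64/125 kN·m
Superposition: M = Σ M_i = -567/125 kN·m ≈ -4.536000 kN·m

M(4/5) = -567/125 kN·m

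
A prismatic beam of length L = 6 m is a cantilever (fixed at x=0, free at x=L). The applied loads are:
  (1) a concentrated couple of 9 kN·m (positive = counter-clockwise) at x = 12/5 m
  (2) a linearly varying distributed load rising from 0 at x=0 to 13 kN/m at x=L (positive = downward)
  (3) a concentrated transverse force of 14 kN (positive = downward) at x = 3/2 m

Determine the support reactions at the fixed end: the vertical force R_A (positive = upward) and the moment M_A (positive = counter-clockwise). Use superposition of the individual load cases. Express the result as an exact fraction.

Load 1 — applied couple M₀=9 kN·m at a=12/5 m (b=L-a=18/5):
  R_A = 0 kN
  M_A = -M₀ = -9 kN·m
Load 2 — triangular load w₀=13 kN/m (0→w₀ over full span):
  R_A = w₀L/2 = 13·6/2 = 39 kN
  M_A = w₀L²/3 = 13·6²/3 = 156 kN·m
Load 3 — point force P=14 kN at a=3/2 m (b=L-a=9/2):
  R_A = P = 14 kN
  M_A = Pa = 14·(3/2) = 21 kN·m
Superposition: R_A = 53 kN, M_A = 168 kN·m

R_A = 53 kN, M_A = 168 kN·m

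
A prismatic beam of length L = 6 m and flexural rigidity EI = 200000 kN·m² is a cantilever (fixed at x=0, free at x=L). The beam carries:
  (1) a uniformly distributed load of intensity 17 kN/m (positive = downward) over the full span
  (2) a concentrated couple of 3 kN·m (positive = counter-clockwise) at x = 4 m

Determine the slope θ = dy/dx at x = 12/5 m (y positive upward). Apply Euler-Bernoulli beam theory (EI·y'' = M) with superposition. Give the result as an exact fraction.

θ(12/5) = -14769/6250000 rad

Load 1 — uniform load w=17 kN/m over full span:
  θ_1 = -wx(x²-3Lx+3L²)/(6EI) = -17·(12/5)·((12/5)²-3·6·(12/5)+3·6²)/(6·200000) = -7497/3125000 rad
Load 2 — applied couple M₀=3 kN·m at a=4 m (b=L-a=2):
  θ_2 = M₀x/EI  [x≤a] = 3·(12/5)/200000 = 9/250000 rad
Superposition: θ = Σ θ_i = -14769/6250000 rad ≈ -0.002363 rad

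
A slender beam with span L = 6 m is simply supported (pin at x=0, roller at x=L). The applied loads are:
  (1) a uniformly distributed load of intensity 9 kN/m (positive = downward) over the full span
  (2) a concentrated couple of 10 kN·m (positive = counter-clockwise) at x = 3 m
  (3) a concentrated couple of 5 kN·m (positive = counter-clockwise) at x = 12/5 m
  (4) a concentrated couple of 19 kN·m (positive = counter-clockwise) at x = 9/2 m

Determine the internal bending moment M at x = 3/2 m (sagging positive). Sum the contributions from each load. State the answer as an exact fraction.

M(3/2) = 311/8 kN·m

Load 1 — uniform load w=9 kN/m over full span:
  M_1 = wx(L-x)/2 = 9·(3/2)·(6-(3/2))/2 = 243/8 kN·m
Load 2 — applied couple M₀=10 kN·m at a=3 m (b=L-a=3):
  M_2 = M₀x/L  [x≤a] = 10·(3/2)/6 = 5/2 kN·m
Load 3 — applied couple M₀=5 kN·m at a=12/5 m (b=L-a=18/5):
  M_3 = M₀x/L  [x≤a] = 5·(3/2)/6 = 5/4 kN·m
Load 4 — applied couple M₀=19 kN·m at a=9/2 m (b=L-a=3/2):
  M_4 = M₀x/L  [x≤a] = 19·(3/2)/6 = 19/4 kN·m
Superposition: M = Σ M_i = 311/8 kN·m ≈ 38.875000 kN·m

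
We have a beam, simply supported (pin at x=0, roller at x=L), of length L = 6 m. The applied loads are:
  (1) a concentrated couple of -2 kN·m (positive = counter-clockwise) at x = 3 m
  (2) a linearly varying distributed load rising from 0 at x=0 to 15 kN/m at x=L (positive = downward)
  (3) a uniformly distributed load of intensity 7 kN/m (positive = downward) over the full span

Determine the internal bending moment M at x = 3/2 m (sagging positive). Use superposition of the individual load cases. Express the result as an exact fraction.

M(3/2) = 1415/32 kN·m

Load 1 — applied couple M₀=-2 kN·m at a=3 m (b=L-a=3):
  M_1 = M₀x/L  [x≤a] = (-2)·(3/2)/6 = -1/2 kN·m
Load 2 — triangular load w₀=15 kN/m (0→w₀ over full span):
  M_2 = w₀Lx/6 - w₀x³/(6L) = 15·6·(3/2)/6 - 15·(3/2)³/(6·6) = 675/32 kN·m
Load 3 — uniform load w=7 kN/m over full span:
  M_3 = wx(L-x)/2 = 7·(3/2)·(6-(3/2))/2 = 189/8 kN·m
Superposition: M = Σ M_i = 1415/32 kN·m ≈ 44.218750 kN·m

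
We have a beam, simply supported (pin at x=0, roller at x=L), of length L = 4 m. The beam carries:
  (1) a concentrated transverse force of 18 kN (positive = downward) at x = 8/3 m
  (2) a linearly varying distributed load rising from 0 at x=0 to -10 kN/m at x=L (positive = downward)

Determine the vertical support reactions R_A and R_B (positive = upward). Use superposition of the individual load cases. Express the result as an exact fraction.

R_A = -2/3 kN, R_B = -4/3 kN

Load 1 — point force P=18 kN at a=8/3 m (b=L-a=4/3):
  R_A = Pb/L = 18·(4/3)/4 = 6 kN
  R_B = Pa/L = 18·(8/3)/4 = 12 kN
Load 2 — triangular load w₀=-10 kN/m (0→w₀ over full span):
  R_A = w₀L/6 = (-10)·4/6 = -20/3 kN
  R_B = w₀L/3 = (-10)·4/3 = -40/3 kN
Superposition: R_A = -2/3 kN, R_B = -4/3 kN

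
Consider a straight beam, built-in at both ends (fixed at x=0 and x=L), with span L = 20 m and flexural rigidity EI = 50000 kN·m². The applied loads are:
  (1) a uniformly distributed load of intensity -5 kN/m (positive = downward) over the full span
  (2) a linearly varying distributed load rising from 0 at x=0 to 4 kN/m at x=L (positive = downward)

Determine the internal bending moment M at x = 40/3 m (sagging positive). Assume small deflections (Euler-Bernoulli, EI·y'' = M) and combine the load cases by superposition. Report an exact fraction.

M(40/3) = -2260/81 kN·m

Load 1 — uniform load w=-5 kN/m over full span:
  M_1 = wLx/2 - wL²/12 - wx²/2 = (-5)·20·(40/3)/2 - (-5)·20²/12 - (-5)·(40/3)²/2 = -500/9 kN·m
Load 2 — triangular load w₀=4 kN/m (0→w₀ over full span):
  M_2 = 3w₀Lx/20 - w₀L²/30 - w₀x³/(6L) = 3·4·20·(40/3)/20 - 4·20²/30 - 4·(40/3)³/(6·20) = 2240/81 kN·m
Superposition: M = Σ M_i = -2260/81 kN·m ≈ -27.901235 kN·m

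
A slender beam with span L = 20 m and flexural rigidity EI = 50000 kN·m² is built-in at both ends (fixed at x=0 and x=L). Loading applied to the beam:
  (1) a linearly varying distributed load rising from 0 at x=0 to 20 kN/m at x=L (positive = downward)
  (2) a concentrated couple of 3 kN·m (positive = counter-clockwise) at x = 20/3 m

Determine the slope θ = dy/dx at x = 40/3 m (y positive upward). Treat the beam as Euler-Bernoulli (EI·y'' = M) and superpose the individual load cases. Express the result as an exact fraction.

Load 1 — triangular load w₀=20 kN/m (0→w₀ over full span):
  θ_1 = -w₀(2x(L-x)(L-2x)(x+2L)+x²(L-x)²)/(120LEI) = -20·(2·(40/3)·(20-(40/3))·(20-2·(40/3))·((40/3)+2·20)+(40/3)²·(20-(40/3))²)/(120·20·50000) = 56/6075 rad
Load 2 — applied couple M₀=3 kN·m at a=20/3 m (b=L-a=40/3):
  θ_2 = (R_Ax²/2 - M_Ax - M₀(x-a))/EI  [x>a] with R_A=1/5, M_A=0 = ((1/5)·(40/3)²/2 - 0·(40/3) - 3·((40/3)-(20/3)))/50000 = -1/22500 rad
Superposition: θ = Σ θ_i = 5573/607500 rad ≈ 0.009174 rad

θ(40/3) = 5573/607500 rad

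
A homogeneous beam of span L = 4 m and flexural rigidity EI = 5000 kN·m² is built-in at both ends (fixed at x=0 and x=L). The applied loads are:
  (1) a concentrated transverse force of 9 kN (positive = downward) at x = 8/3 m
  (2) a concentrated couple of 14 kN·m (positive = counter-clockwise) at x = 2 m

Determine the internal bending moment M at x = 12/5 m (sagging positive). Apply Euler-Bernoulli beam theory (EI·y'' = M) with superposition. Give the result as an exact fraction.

M(12/5) = -59/30 kN·m

Load 1 — point force P=9 kN at a=8/3 m (b=L-a=4/3):
  M_1 = Pb²(3a+b)x/L³ - Pab²/L²  [x≤a] = 9·(4/3)²·(3·(8/3)+(4/3))·(12/5)/4³ - 9·(8/3)·(4/3)²/4² = 44/15 kN·m
Load 2 — applied couple M₀=14 kN·m at a=2 m (b=L-a=2):
  M_2 = R_Ax - M_A - M₀  [x>a] with R_A=21/4, M_A=7/2 = (21/4)·(12/5) - (7/2) - 14 = -49/10 kN·m
Superposition: M = Σ M_i = -59/30 kN·m ≈ -1.966667 kN·m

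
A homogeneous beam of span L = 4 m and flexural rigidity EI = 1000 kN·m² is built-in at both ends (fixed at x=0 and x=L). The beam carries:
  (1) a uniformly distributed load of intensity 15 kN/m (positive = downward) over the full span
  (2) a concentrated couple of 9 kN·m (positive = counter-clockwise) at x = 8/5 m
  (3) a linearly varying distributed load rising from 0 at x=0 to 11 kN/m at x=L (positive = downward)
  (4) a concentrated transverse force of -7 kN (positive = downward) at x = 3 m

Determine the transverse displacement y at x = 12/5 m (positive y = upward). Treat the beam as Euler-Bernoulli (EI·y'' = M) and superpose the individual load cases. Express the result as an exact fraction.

Load 1 — uniform load w=15 kN/m over full span:
  y_1 = -wx²(L-x)²/(24EI) = -15·(12/5)²·(4-(12/5))²/(24·1000) = -144/15625 m
Load 2 — applied couple M₀=9 kN·m at a=8/5 m (b=L-a=12/5):
  y_2 = (R_Ax³/6 - M_Ax²/2 - M₀(x-a)²/2)/EI  [x>a] with R_A=81/25, M_A=27/25 = ((81/25)·(12/5)³/6 - (27/25)·(12/5)²/2 - 9·((12/5)-(8/5))²/2)/1000 = 576/390625 m
Load 3 — triangular load w₀=11 kN/m (0→w₀ over full span):
  y_3 = -w₀x²(L-x)²(x+2L)/(120LEI) = -11·(12/5)²·(4-(12/5))²·((12/5)+2·4)/(120·4·1000) = -6864/1953125 m
Load 4 — point force P=-7 kN at a=3 m (b=L-a=1):
  y_4 = -Pb²x²(3aL-(3a+b)x)/(6L³EI)  [x≤a] = -(-7)·1²·(12/5)²·(3·3·4-(3·3+1)·(12/5))/(6·4³·1000) = 63/50000 m
Superposition: y = Σ y_i = -312369/31250000 m ≈ -0.009996 m

y(12/5) = -312369/31250000 m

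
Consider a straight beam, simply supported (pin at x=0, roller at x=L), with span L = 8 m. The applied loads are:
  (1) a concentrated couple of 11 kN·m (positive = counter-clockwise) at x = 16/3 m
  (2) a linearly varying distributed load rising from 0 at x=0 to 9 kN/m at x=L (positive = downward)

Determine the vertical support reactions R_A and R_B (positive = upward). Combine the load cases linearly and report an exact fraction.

R_A = 107/8 kN, R_B = 181/8 kN

Load 1 — applied couple M₀=11 kN·m at a=16/3 m (b=L-a=8/3):
  R_A = M₀/L = 11/8 kN
  R_B = -M₀/L = -11/8 kN
Load 2 — triangular load w₀=9 kN/m (0→w₀ over full span):
  R_A = w₀L/6 = 9·8/6 = 12 kN
  R_B = w₀L/3 = 9·8/3 = 24 kN
Superposition: R_A = 107/8 kN, R_B = 181/8 kN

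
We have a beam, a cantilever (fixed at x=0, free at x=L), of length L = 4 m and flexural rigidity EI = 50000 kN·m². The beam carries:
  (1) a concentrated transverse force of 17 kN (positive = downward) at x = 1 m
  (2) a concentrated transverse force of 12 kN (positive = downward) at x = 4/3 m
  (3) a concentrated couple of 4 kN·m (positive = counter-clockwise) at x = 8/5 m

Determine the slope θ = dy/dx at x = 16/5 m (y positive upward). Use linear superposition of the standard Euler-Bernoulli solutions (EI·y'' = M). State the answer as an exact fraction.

θ(16/5) = -383/1500000 rad

Load 1 — point force P=17 kN at a=1 m (b=L-a=3):
  θ_1 = -Pa²/(2EI)  [x>a] = -17·1²/(2·50000) = -17/100000 rad
Load 2 — point force P=12 kN at a=4/3 m (b=L-a=8/3):
  θ_2 = -Pa²/(2EI)  [x>a] = -12·(4/3)²/(2·50000) = -2/9375 rad
Load 3 — applied couple M₀=4 kN·m at a=8/5 m (b=L-a=12/5):
  θ_3 = M₀a/EI  [x>a] = 4·(8/5)/50000 = 2/15625 rad
Superposition: θ = Σ θ_i = -383/1500000 rad ≈ -0.000255 rad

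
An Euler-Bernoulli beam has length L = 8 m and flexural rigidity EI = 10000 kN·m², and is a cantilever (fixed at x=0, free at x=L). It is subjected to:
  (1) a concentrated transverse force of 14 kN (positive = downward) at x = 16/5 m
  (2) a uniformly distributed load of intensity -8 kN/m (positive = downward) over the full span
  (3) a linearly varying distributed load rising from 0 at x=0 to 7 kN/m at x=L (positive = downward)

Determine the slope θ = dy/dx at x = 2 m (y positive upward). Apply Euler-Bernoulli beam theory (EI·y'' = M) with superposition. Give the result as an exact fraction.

Load 1 — point force P=14 kN at a=16/5 m (b=L-a=24/5):
  θ_1 = -Px(2a-x)/(2EI)  [x≤a] = -14·2·(2·(16/5)-2)/(2·10000) = -77/12500 rad
Load 2 — uniform load w=-8 kN/m over full span:
  θ_2 = -wx(x²-3Lx+3L²)/(6EI) = -(-8)·2·(2²-3·8·2+3·8²)/(6·10000) = 74/1875 rad
Load 3 — triangular load w₀=7 kN/m (0→w₀ over full span):
  θ_3 = (w₀Lx²/4-w₀L²x/3-w₀x⁴/(24L))/EI = (7·8·2²/4-7·8²·2/3-7·2⁴/(24·8))/10000 = -973/40000 rad
Superposition: θ = Σ θ_i = 5389/600000 rad ≈ 0.008982 rad

θ(2) = 5389/600000 rad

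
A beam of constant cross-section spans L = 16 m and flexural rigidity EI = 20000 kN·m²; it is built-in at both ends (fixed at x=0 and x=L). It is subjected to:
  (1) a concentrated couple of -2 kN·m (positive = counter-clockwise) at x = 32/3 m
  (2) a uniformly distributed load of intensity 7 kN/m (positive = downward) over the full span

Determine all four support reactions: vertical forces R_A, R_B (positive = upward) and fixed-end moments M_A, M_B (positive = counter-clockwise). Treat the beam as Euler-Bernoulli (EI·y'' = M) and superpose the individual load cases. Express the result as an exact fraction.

R_A = 335/6 kN, M_A = 446/3 kN·m, R_B = 337/6 kN, M_B = -448/3 kN·m

Load 1 — applied couple M₀=-2 kN·m at a=32/3 m (b=L-a=16/3):
  R_A = 6M₀ab/L³ = 6·(-2)·(32/3)·(16/3)/16³ = -1/6 kN
  M_A = M₀b(2a-b)/L² = (-2)·(16/3)·(2·(32/3)-(16/3))/16² = -2/3 kN·m
  R_B = -6M₀ab/L³ = -6·(-2)·(32/3)·(16/3)/16³ = 1/6 kN
  M_B = M₀a(2b-a)/L² = (-2)·(32/3)·(2·(16/3)-(32/3))/16² = 0 kN·m
Load 2 — uniform load w=7 kN/m over full span:
  R_A = wL/2 = 7·16/2 = 56 kN
  M_A = wL²/12 = 7·16²/12 = 448/3 kN·m
  R_B = wL/2 = 7·16/2 = 56 kN
  M_B = -wL²/12 = -7·16²/12 = -448/3 kN·m
Superposition: R_A = 335/6 kN, M_A = 446/3 kN·m, R_B = 337/6 kN, M_B = -448/3 kN·m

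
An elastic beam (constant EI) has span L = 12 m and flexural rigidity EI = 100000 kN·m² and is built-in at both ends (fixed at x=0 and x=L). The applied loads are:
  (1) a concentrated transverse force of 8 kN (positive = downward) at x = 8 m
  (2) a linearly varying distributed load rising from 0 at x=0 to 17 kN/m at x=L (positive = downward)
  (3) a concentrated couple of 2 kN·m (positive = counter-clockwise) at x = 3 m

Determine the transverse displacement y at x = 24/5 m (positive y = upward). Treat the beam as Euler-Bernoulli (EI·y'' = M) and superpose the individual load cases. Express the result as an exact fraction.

y(24/5) = -20871023/4687500000 m

Load 1 — point force P=8 kN at a=8 m (b=L-a=4):
  y_1 = -Pb²x²(3aL-(3a+b)x)/(6L³EI)  [x≤a] = -8·4²·(24/5)²·(3·8·12-(3·8+4)·(24/5))/(6·12³·100000) = -512/1171875 m
Load 2 — triangular load w₀=17 kN/m (0→w₀ over full span):
  y_2 = -w₀x²(L-x)²(x+2L)/(120LEI) = -17·(24/5)²·(12-(24/5))²·((24/5)+2·12)/(120·12·100000) = -198288/48828125 m
Load 3 — applied couple M₀=2 kN·m at a=3 m (b=L-a=9):
  y_3 = (R_Ax³/6 - M_Ax²/2 - M₀(x-a)²/2)/EI  [x>a] with R_A=3/16, M_A=-3/8 = ((3/16)·(24/5)³/6 - (-3/8)·(24/5)²/2 - 2·((24/5)-3)²/2)/100000 = 567/12500000 m
Superposition: y = Σ y_i = -20871023/4687500000 m ≈ -0.004452 m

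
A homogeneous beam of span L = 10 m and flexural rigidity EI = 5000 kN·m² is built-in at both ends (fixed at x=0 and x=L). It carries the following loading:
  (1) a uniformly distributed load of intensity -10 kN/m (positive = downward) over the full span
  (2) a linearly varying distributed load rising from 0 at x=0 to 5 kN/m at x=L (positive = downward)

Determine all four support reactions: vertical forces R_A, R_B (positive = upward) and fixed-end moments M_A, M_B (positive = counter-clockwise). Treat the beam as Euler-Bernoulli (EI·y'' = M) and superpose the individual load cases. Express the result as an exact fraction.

R_A = -85/2 kN, M_A = -200/3 kN·m, R_B = -65/2 kN, M_B = 175/3 kN·m

Load 1 — uniform load w=-10 kN/m over full span:
  R_A = wL/2 = (-10)·10/2 = -50 kN
  M_A = wL²/12 = (-10)·10²/12 = -250/3 kN·m
  R_B = wL/2 = (-10)·10/2 = -50 kN
  M_B = -wL²/12 = -(-10)·10²/12 = 250/3 kN·m
Load 2 — triangular load w₀=5 kN/m (0→w₀ over full span):
  R_A = 3w₀L/20 = 3·5·10/20 = 15/2 kN
  M_A = w₀L²/30 = 5·10²/30 = 50/3 kN·m
  R_B = 7w₀L/20 = 7·5·10/20 = 35/2 kN
  M_B = -w₀L²/20 = -5·10²/20 = -25 kN·m
Superposition: R_A = -85/2 kN, M_A = -200/3 kN·m, R_B = -65/2 kN, M_B = 175/3 kN·m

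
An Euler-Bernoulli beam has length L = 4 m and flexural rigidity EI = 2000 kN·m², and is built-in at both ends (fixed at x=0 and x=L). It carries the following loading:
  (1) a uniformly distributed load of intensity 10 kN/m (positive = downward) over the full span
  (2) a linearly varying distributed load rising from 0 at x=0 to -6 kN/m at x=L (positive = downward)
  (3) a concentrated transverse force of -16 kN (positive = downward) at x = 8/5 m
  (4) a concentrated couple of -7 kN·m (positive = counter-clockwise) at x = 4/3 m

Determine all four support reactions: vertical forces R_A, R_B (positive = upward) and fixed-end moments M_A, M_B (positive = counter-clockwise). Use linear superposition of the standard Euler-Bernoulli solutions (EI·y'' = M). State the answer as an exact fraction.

Load 1 — uniform load w=10 kN/m over full span:
  R_A = wL/2 = 10·4/2 = 20 kN
  M_A = wL²/12 = 10·4²/12 = 40/3 kN·m
  R_B = wL/2 = 10·4/2 = 20 kN
  M_B = -wL²/12 = -10·4²/12 = -40/3 kN·m
Load 2 — triangular load w₀=-6 kN/m (0→w₀ over full span):
  R_A = 3w₀L/20 = 3·(-6)·4/20 = -18/5 kN
  M_A = w₀L²/30 = (-6)·4²/30 = -16/5 kN·m
  R_B = 7w₀L/20 = 7·(-6)·4/20 = -42/5 kN
  M_B = -w₀L²/20 = -(-6)·4²/20 = 24/5 kN·m
Load 3 — point force P=-16 kN at a=8/5 m (b=L-a=12/5):
  R_A = Pb²(3a+b)/L³ = (-16)·(12/5)²·(3·(8/5)+(12/5))/4³ = -1296/125 kN
  M_A = Pab²/L² = (-16)·(8/5)·(12/5)²/4² = -1152/125 kN·m
  R_B = Pa²(a+3b)/L³ = (-16)·(8/5)²·((8/5)+3·(12/5))/4³ = -704/125 kN
  M_B = -Pa²b/L² = -(-16)·(8/5)²·(12/5)/4² = 768/125 kN·m
Load 4 — applied couple M₀=-7 kN·m at a=4/3 m (b=L-a=8/3):
  R_A = 6M₀ab/L³ = 6·(-7)·(4/3)·(8/3)/4³ = -7/3 kN
  M_A = M₀b(2a-b)/L² = (-7)·(8/3)·(2·(4/3)-(8/3))/4² = 0 kN·m
  R_B = -6M₀ab/L³ = -6·(-7)·(4/3)·(8/3)/4³ = 7/3 kN
  M_B = M₀a(2b-a)/L² = (-7)·(4/3)·(2·(8/3)-(4/3))/4² = -7/3 kN·m
Superposition: R_A = 1387/375 kN, M_A = 344/375 kN·m, R_B = 3113/375 kN, M_B = -1771/375 kN·m

R_A = 1387/375 kN, M_A = 344/375 kN·m, R_B = 3113/375 kN, M_B = -1771/375 kN·m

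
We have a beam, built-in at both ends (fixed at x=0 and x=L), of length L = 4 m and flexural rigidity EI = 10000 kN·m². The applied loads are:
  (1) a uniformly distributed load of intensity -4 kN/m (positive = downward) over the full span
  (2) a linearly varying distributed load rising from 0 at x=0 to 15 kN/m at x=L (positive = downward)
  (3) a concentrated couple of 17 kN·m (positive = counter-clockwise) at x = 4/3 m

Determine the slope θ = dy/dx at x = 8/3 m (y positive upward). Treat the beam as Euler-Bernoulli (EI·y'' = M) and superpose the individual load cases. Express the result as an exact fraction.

Load 1 — uniform load w=-4 kN/m over full span:
  θ_1 = -wx(L-x)(L-2x)/(12EI) = -(-4)·(8/3)·(4-(8/3))·(4-2·(8/3))/(12·10000) = -8/50625 rad
Load 2 — triangular load w₀=15 kN/m (0→w₀ over full span):
  θ_2 = -w₀(2x(L-x)(L-2x)(x+2L)+x²(L-x)²)/(120LEI) = -15·(2·(8/3)·(4-(8/3))·(4-2·(8/3))·((8/3)+2·4)+(8/3)²·(4-(8/3))²)/(120·4·10000) = 14/50625 rad
Load 3 — applied couple M₀=17 kN·m at a=4/3 m (b=L-a=8/3):
  θ_3 = (R_Ax²/2 - M_Ax - M₀(x-a))/EI  [x>a] with R_A=17/3, M_A=0 = ((17/3)·(8/3)²/2 - 0·(8/3) - 17·((8/3)-(4/3)))/10000 = -17/67500 rad
Superposition: θ = Σ θ_i = -1/7500 rad ≈ -0.000133 rad

θ(8/3) = -1/7500 rad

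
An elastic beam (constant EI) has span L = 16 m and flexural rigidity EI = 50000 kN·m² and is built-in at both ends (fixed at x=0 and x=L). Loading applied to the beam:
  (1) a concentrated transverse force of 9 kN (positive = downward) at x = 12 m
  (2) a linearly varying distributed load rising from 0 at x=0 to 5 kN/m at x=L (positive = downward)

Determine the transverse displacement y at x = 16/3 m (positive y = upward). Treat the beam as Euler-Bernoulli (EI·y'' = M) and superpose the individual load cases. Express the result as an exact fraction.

y(16/3) = -3418/455625 m

Load 1 — point force P=9 kN at a=12 m (b=L-a=4):
  y_1 = -Pb²x²(3aL-(3a+b)x)/(6L³EI)  [x≤a] = -9·4²·(16/3)²·(3·12·16-(3·12+4)·(16/3))/(6·16³·50000) = -34/28125 m
Load 2 — triangular load w₀=5 kN/m (0→w₀ over full span):
  y_2 = -w₀x²(L-x)²(x+2L)/(120LEI) = -5·(16/3)²·(16-(16/3))²·((16/3)+2·16)/(120·16·50000) = -14336/2278125 m
Superposition: y = Σ y_i = -3418/455625 m ≈ -0.007502 m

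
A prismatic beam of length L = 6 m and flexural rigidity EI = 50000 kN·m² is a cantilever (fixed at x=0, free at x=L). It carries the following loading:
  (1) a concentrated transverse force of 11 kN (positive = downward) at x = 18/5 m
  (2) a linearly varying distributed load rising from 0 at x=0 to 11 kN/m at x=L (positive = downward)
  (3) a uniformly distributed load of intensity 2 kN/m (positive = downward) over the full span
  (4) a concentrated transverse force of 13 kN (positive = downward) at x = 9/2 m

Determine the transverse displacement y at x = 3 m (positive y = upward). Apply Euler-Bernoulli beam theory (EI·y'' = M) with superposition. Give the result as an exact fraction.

y(3) = -71793/4000000 m

Load 1 — point force P=11 kN at a=18/5 m (b=L-a=12/5):
  y_1 = -Px²(3a-x)/(6EI)  [x≤a] = -11·3²·(3·(18/5)-3)/(6·50000) = -1287/500000 m
Load 2 — triangular load w₀=11 kN/m (0→w₀ over full span):
  y_2 = (w₀Lx³/12-w₀L²x²/6-w₀x⁵/(120L))/EI = (11·6·3³/12-11·6²·3²/6-11·3⁵/(120·6))/50000 = -35937/4000000 m
Load 3 — uniform load w=2 kN/m over full span:
  y_3 = -wx²(x²-4Lx+6L²)/(24EI) = -2·3²·(3²-4·6·3+6·6²)/(24·50000) = -459/200000 m
Load 4 — point force P=13 kN at a=9/2 m (b=L-a=3/2):
  y_4 = -Px²(3a-x)/(6EI)  [x≤a] = -13·3²·(3·(9/2)-3)/(6·50000) = -819/200000 m
Superposition: y = Σ y_i = -71793/4000000 m ≈ -0.017948 m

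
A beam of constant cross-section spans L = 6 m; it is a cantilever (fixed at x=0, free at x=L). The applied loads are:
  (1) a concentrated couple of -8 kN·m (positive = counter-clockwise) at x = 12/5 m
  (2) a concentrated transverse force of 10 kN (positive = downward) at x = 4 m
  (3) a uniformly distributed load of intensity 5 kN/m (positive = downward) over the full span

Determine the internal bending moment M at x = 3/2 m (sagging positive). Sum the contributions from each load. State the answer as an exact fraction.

Load 1 — applied couple M₀=-8 kN·m at a=12/5 m (b=L-a=18/5):
  M_1 = M₀  [x≤a] = (-8) = -8 kN·m
Load 2 — point force P=10 kN at a=4 m (b=L-a=2):
  M_2 = -P(a-x)  [x≤a] = -10·(4-(3/2)) = -25 kN·m
Load 3 — uniform load w=5 kN/m over full span:
  M_3 = -w(L-x)²/2 = -5·(6-(3/2))²/2 = -405/8 kN·m
Superposition: M = Σ M_i = -669/8 kN·m ≈ -83.625000 kN·m

M(3/2) = -669/8 kN·m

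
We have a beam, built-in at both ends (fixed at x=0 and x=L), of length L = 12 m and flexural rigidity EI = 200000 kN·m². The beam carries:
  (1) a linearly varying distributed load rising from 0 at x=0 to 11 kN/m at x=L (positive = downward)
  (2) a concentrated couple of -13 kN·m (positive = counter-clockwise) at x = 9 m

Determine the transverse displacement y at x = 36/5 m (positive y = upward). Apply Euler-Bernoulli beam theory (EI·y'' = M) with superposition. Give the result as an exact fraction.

y(36/5) = -7974369/6250000000 m

Load 1 — triangular load w₀=11 kN/m (0→w₀ over full span):
  y_1 = -w₀x²(L-x)²(x+2L)/(120LEI) = -11·(36/5)²·(12-(36/5))²·((36/5)+2·12)/(120·12·200000) = -69498/48828125 m
Load 2 — applied couple M₀=-13 kN·m at a=9 m (b=L-a=3):
  y_2 = (R_Ax³/6 - M_Ax²/2)/EI  [x≤a] with R_A=-39/32, M_A=-65/16 = ((-39/32)·(36/5)³/6 - (-65/16)·(36/5)²/2)/200000 = 7371/50000000 m
Superposition: y = Σ y_i = -7974369/6250000000 m ≈ -0.001276 m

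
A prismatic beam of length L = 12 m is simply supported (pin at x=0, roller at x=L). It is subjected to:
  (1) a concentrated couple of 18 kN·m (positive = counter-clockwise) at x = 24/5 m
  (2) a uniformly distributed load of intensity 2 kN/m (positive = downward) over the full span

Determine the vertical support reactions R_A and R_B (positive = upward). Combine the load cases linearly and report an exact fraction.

Load 1 — applied couple M₀=18 kN·m at a=24/5 m (b=L-a=36/5):
  R_A = M₀/L = 18/12 = 3/2 kN
  R_B = -M₀/L = -18/12 = -3/2 kN
Load 2 — uniform load w=2 kN/m over full span:
  R_A = wL/2 = 2·12/2 = 12 kN
  R_B = wL/2 = 2·12/2 = 12 kN
Superposition: R_A = 27/2 kN, R_B = 21/2 kN

R_A = 27/2 kN, R_B = 21/2 kN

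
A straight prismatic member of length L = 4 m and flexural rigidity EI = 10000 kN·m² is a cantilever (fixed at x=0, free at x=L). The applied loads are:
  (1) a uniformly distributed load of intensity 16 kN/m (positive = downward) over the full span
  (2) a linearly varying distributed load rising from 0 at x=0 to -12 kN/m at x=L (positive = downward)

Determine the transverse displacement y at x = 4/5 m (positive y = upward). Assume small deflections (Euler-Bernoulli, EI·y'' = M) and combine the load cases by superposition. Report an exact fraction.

y(4/5) = -50776/29296875 m

Load 1 — uniform load w=16 kN/m over full span:
  y_1 = -wx²(x²-4Lx+6L²)/(24EI) = -16·(4/5)²·((4/5)²-4·4·(4/5)+6·4²)/(24·10000) = -4192/1171875 m
Load 2 — triangular load w₀=-12 kN/m (0→w₀ over full span):
  y_2 = (w₀Lx³/12-w₀L²x²/6-w₀x⁵/(120L))/EI = ((-12)·4·(4/5)³/12-(-12)·4²·(4/5)²/6-(-12)·(4/5)⁵/(120·4))/10000 = 18008/9765625 m
Superposition: y = Σ y_i = -50776/29296875 m ≈ -0.001733 m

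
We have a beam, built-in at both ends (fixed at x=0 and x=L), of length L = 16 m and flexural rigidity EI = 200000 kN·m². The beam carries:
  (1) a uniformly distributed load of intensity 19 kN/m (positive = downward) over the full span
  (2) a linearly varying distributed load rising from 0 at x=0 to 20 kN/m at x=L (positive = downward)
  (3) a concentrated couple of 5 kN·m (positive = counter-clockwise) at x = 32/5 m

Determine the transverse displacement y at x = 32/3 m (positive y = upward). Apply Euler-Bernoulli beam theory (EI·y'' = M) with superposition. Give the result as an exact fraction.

Load 1 — uniform load w=19 kN/m over full span:
  y_1 = -wx²(L-x)²/(24EI) = -19·(32/3)²·(16-(32/3))²/(24·200000) = -9728/759375 m
Load 2 — triangular load w₀=20 kN/m (0→w₀ over full span):
  y_2 = -w₀x²(L-x)²(x+2L)/(120LEI) = -20·(32/3)²·(16-(32/3))²·((32/3)+2·16)/(120·16·200000) = -16384/2278125 m
Load 3 — applied couple M₀=5 kN·m at a=32/5 m (b=L-a=48/5):
  y_3 = (R_Ax³/6 - M_Ax²/2 - M₀(x-a)²/2)/EI  [x>a] with R_A=9/20, M_A=3/5 = ((9/20)·(32/3)³/6 - (3/5)·(32/3)²/2 - 5·((32/3)-(32/5))²/2)/200000 = 8/140625 m
Superposition: y = Σ y_i = -227192/11390625 m ≈ -0.019946 m

y(32/3) = -227192/11390625 m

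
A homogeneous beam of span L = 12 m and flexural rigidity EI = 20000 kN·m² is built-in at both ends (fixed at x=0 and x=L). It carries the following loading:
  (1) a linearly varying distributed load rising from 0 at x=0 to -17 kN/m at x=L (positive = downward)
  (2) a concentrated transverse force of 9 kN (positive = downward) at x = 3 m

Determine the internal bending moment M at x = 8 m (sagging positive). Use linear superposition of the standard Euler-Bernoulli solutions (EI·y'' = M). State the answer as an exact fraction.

M(8) = -30059/720 kN·m

Load 1 — triangular load w₀=-17 kN/m (0→w₀ over full span):
  M_1 = 3w₀Lx/20 - w₀L²/30 - w₀x³/(6L) = 3·(-17)·12·8/20 - (-17)·12²/30 - (-17)·8³/(6·12) = -1904/45 kN·m
Load 2 — point force P=9 kN at a=3 m (b=L-a=9):
  M_2 = Pa²(a+3b)(L-x)/L³ - Pa²b/L²  [x>a] = 9·3²·(3+3·9)·(12-8)/12³ - 9·3²·9/12² = 9/16 kN·m
Superposition: M = Σ M_i = -30059/720 kN·m ≈ -41.748611 kN·m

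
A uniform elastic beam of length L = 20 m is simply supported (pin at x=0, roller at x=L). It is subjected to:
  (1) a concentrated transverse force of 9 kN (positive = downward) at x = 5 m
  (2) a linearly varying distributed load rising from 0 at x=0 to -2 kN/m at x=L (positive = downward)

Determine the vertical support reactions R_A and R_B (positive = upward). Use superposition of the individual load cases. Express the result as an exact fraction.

Load 1 — point force P=9 kN at a=5 m (b=L-a=15):
  R_A = Pb/L = 9·15/20 = 27/4 kN
  R_B = Pa/L = 9·5/20 = 9/4 kN
Load 2 — triangular load w₀=-2 kN/m (0→w₀ over full span):
  R_A = w₀L/6 = (-2)·20/6 = -20/3 kN
  R_B = w₀L/3 = (-2)·20/3 = -40/3 kN
Superposition: R_A = 1/12 kN, R_B = -133/12 kN

R_A = 1/12 kN, R_B = -133/12 kN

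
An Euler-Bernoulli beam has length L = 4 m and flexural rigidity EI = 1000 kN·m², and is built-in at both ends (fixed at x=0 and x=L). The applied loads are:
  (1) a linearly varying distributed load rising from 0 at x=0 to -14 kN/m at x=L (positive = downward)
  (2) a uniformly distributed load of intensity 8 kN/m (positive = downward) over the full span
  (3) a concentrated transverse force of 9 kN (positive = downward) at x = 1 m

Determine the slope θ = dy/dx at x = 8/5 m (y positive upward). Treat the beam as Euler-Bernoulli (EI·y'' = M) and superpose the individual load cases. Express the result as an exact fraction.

θ(8/5) = 8/78125 rad

Load 1 — triangular load w₀=-14 kN/m (0→w₀ over full span):
  θ_1 = -w₀(2x(L-x)(L-2x)(x+2L)+x²(L-x)²)/(120LEI) = -(-14)·(2·(8/5)·(4-(8/5))·(4-2·(8/5))·((8/5)+2·4)+(8/5)²·(4-(8/5))²)/(120·4·1000) = 168/78125 rad
Load 2 — uniform load w=8 kN/m over full span:
  θ_2 = -wx(L-x)(L-2x)/(12EI) = -8·(8/5)·(4-(8/5))·(4-2·(8/5))/(12·1000) = -32/15625 rad
Load 3 — point force P=9 kN at a=1 m (b=L-a=3):
  θ_3 = Pa²(L-x)(2bL-(3b+a)(L-x))/(2L³EI)  [x>a] = 9·1²·(4-(8/5))·(2·3·4-(3·3+1)·(4-(8/5)))/(2·4³·1000) = 0 rad
Superposition: θ = Σ θ_i = 8/78125 rad ≈ 0.000102 rad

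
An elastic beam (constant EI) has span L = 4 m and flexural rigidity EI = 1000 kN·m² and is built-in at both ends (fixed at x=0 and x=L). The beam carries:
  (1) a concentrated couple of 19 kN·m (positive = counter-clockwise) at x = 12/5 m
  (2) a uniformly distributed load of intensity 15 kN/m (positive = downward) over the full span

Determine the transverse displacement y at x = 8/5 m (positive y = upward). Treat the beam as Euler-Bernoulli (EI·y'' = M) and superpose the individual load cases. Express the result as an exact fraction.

y(8/5) = -4816/390625 m

Load 1 — applied couple M₀=19 kN·m at a=12/5 m (b=L-a=8/5):
  y_1 = (R_Ax³/6 - M_Ax²/2)/EI  [x≤a] with R_A=171/25, M_A=152/25 = ((171/25)·(8/5)³/6 - (152/25)·(8/5)²/2)/1000 = -1216/390625 m
Load 2 — uniform load w=15 kN/m over full span:
  y_2 = -wx²(L-x)²/(24EI) = -15·(8/5)²·(4-(8/5))²/(24·1000) = -144/15625 m
Superposition: y = Σ y_i = -4816/390625 m ≈ -0.012329 m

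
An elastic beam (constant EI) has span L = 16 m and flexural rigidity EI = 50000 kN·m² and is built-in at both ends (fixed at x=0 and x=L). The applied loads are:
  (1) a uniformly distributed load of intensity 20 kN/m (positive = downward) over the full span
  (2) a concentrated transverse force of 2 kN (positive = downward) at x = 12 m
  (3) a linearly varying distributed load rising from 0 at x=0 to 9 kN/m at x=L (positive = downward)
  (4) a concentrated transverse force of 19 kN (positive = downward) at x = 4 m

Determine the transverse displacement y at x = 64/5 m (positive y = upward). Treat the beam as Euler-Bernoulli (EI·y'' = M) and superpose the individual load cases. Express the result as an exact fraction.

Load 1 — uniform load w=20 kN/m over full span:
  y_1 = -wx²(L-x)²/(24EI) = -20·(64/5)²·(16-(64/5))²/(24·50000) = -32768/1171875 m
Load 2 — point force P=2 kN at a=12 m (b=L-a=4):
  y_2 = -Pa²(L-x)²(3bL-(3b+a)(L-x))/(6L³EI)  [x>a] = -2·12²·(16-(64/5))²·(3·4·16-(3·4+12)·(16-(64/5)))/(6·16³·50000) = -108/390625 m
Load 3 — triangular load w₀=9 kN/m (0→w₀ over full span):
  y_3 = -w₀x²(L-x)²(x+2L)/(120LEI) = -9·(64/5)²·(16-(64/5))²·((64/5)+2·16)/(120·16·50000) = -344064/48828125 m
Load 4 — point force P=19 kN at a=4 m (b=L-a=12):
  y_4 = -Pa²(L-x)²(3bL-(3b+a)(L-x))/(6L³EI)  [x>a] = -19·4²·(16-(64/5))²·(3·12·16-(3·12+4)·(16-(64/5)))/(6·16³·50000) = -266/234375 m
Superposition: y = Σ y_i = -1778314/48828125 m ≈ -0.036420 m

y(64/5) = -1778314/48828125 m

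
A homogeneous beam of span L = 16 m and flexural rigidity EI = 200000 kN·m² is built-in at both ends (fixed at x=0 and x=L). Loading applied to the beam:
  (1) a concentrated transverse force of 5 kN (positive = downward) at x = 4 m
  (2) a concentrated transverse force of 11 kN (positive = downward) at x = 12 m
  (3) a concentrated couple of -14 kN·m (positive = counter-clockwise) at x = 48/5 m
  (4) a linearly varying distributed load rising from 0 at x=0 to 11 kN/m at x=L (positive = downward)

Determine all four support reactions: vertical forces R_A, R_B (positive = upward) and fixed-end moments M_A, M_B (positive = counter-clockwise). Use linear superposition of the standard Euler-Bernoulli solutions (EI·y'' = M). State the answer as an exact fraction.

Load 1 — point force P=5 kN at a=4 m (b=L-a=12):
  R_A = Pb²(3a+b)/L³ = 5·12²·(3·4+12)/16³ = 135/32 kN
  M_A = Pab²/L² = 5·4·12²/16² = 45/4 kN·m
  R_B = Pa²(a+3b)/L³ = 5·4²·(4+3·12)/16³ = 25/32 kN
  M_B = -Pa²b/L² = -5·4²·12/16² = -15/4 kN·m
Load 2 — point force P=11 kN at a=12 m (b=L-a=4):
  R_A = Pb²(3a+b)/L³ = 11·4²·(3·12+4)/16³ = 55/32 kN
  M_A = Pab²/L² = 11·12·4²/16² = 33/4 kN·m
  R_B = Pa²(a+3b)/L³ = 11·12²·(12+3·4)/16³ = 297/32 kN
  M_B = -Pa²b/L² = -11·12²·4/16² = -99/4 kN·m
Load 3 — applied couple M₀=-14 kN·m at a=48/5 m (b=L-a=32/5):
  R_A = 6M₀ab/L³ = 6·(-14)·(48/5)·(32/5)/16³ = -63/50 kN
  M_A = M₀b(2a-b)/L² = (-14)·(32/5)·(2·(48/5)-(32/5))/16² = -112/25 kN·m
  R_B = -6M₀ab/L³ = -6·(-14)·(48/5)·(32/5)/16³ = 63/50 kN
  M_B = M₀a(2b-a)/L² = (-14)·(48/5)·(2·(32/5)-(48/5))/16² = -42/25 kN·m
Load 4 — triangular load w₀=11 kN/m (0→w₀ over full span):
  R_A = 3w₀L/20 = 3·11·16/20 = 132/5 kN
  M_A = w₀L²/30 = 11·16²/30 = 1408/15 kN·m
  R_B = 7w₀L/20 = 7·11·16/20 = 308/5 kN
  M_B = -w₀L²/20 = -11·16²/20 = -704/5 kN·m
Superposition: R_A = 12431/400 kN, M_A = 16333/150 kN·m, R_B = 29169/400 kN, M_B = -8549/50 kN·m

R_A = 12431/400 kN, M_A = 16333/150 kN·m, R_B = 29169/400 kN, M_B = -8549/50 kN·m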